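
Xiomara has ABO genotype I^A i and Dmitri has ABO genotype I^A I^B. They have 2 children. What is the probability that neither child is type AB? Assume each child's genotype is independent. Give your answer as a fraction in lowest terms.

ABO cross I^A i × I^A I^B → 1/2 A, 1/4 B, 1/4 AB.
So P(type AB) = 1/4 per child.
P(not type AB) = 3/4 for one child; (3/4)^2 = 9/16.

9/16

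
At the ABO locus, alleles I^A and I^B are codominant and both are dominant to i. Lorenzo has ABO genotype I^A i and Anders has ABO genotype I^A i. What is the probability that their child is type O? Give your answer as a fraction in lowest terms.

1/4

ABO cross I^A i × I^A i → offspring phenotypes: 1/4 O, 3/4 A.
So P(type O) = 1/4.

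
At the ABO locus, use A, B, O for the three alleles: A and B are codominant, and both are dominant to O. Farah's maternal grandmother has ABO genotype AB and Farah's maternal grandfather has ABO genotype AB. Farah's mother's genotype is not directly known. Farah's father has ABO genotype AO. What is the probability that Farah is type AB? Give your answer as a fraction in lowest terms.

1/4

Farah's mother's ABO genotype from AB × AB: 1/4 AA, 1/2 AB, 1/4 BB.
Crossing each possibility with the father AO and summing P(type AB): 1/4·0 + 1/2·1/4 + 1/4·1/2 = 1/4.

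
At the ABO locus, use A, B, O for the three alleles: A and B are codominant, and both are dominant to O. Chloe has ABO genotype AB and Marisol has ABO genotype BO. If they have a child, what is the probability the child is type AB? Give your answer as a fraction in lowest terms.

1/4

ABO cross AB × BO → offspring phenotypes: 1/4 A, 1/2 B, 1/4 AB.
So P(type AB) = 1/4.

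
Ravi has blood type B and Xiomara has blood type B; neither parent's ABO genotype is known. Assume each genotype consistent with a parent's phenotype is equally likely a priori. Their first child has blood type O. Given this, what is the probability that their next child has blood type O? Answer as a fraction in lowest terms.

1/4

Possible genotypes: Ravi ∈ {I^B I^B, I^B i}; Xiomara ∈ {I^B I^B, I^B i}.
Weight each parental genotype pair by prior × P(type-O child):
  I^B i × I^B i: posterior weight 1; P(next child type O) = 1/4.
Weighted sum = 1/4.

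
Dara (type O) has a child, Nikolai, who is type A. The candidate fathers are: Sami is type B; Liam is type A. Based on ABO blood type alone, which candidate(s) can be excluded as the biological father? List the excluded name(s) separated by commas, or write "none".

A candidate is excluded only if no genotype consistent with his phenotype could produce a type A child with a type O mother.
Sami (type B): no genotype consistent with that phenotype can produce a type-A child with a type-O mother.

Sami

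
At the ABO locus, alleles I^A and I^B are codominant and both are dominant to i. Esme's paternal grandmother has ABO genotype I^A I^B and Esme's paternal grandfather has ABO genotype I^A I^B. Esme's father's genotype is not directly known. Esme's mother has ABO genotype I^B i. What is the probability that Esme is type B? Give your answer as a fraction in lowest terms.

Esme's father's ABO genotype from I^A I^B × I^A I^B: 1/4 I^A I^A, 1/2 I^A I^B, 1/4 I^B I^B.
Crossing each possibility with the mother I^B i and summing P(type B): 1/4·0 + 1/2·1/2 + 1/4·1 = 1/2.

1/2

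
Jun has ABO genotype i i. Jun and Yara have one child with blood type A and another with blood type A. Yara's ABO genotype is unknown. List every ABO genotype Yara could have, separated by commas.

For each candidate genotype of Yara, check whether crossing it with i i can produce every observed child phenotype.
  I^A I^A → possible child types {A} ✓
  I^A I^B → possible child types {A, B} ✓
  I^A i → possible child types {O, A} ✓
  I^B I^B → possible child types {B} ✗
  I^B i → possible child types {O, B} ✗
  i i → possible child types {O} ✗

I^A I^A, I^A I^B, I^A i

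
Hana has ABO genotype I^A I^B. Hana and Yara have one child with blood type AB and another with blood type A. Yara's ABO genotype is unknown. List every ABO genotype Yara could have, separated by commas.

For each candidate genotype of Yara, check whether crossing it with I^A I^B can produce every observed child phenotype.
  I^A I^A → possible child types {A, AB} ✓
  I^A I^B → possible child types {A, B, AB} ✓
  I^A i → possible child types {A, B, AB} ✓
  I^B I^B → possible child types {B, AB} ✗
  I^B i → possible child types {A, B, AB} ✓
  i i → possible child types {A, B} ✗

I^A I^A, I^A I^B, I^A i, I^B i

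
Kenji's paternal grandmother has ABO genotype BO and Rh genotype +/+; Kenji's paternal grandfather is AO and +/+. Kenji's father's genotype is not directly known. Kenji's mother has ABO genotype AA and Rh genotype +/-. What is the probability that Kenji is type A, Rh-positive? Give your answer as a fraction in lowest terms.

3/4

Kenji's father's ABO genotype from BO × AO: 1/4 AB, 1/4 AO, 1/4 BO, 1/4 OO.
Crossing each possibility with the mother AA and summing P(type A): 1/4·1/2 + 1/4·1 + 1/4·1/2 + 1/4·1 = 3/4.
Similarly for Rh via the father's Rh distribution: P(Rh+) = 1.
Independent loci: 3/4 × 1 = 3/4.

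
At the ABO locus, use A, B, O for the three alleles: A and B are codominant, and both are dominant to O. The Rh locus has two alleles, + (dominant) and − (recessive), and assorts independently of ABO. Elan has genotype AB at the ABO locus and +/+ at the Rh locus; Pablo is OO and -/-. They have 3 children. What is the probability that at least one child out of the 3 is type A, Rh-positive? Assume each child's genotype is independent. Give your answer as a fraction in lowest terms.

ABO cross AB × OO → 1/2 A, 1/2 B.
Rh cross +/+ × -/- → 1 Rh+; so P(type A, Rh-positive) = 1/2 × 1 = 1/2 per child.
P(none) = (1/2)^3 = 1/8; P(at least one) = 1 − 1/8 = 7/8.

7/8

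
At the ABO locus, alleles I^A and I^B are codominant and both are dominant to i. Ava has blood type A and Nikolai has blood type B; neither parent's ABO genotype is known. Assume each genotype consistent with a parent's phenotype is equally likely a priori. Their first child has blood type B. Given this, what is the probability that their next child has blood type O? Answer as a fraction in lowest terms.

Possible genotypes: Ava ∈ {I^A I^A, I^A i}; Nikolai ∈ {I^B I^B, I^B i}.
Weight each parental genotype pair by prior × P(type-B child):
  I^A i × I^B I^B: posterior weight 2/3; P(next child type O) = 0.
  I^A i × I^B i: posterior weight 1/3; P(next child type O) = 1/4.
Weighted sum = 1/12.

1/12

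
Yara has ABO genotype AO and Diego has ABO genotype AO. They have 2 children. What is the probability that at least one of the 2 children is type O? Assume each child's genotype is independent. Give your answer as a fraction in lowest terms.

ABO cross AO × AO → 1/4 O, 3/4 A.
So P(type O) = 1/4 per child.
P(none) = (3/4)^2 = 9/16; P(at least one) = 1 − 9/16 = 7/16.

7/16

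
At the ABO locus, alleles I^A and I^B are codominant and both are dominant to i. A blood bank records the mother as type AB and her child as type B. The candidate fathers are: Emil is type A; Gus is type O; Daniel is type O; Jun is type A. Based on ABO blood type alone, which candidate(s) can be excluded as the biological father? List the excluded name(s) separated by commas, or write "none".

A candidate is excluded only if no genotype consistent with his phenotype could produce a type B child with a type AB mother.
Every candidate has at least one consistent genotype combination, so none can be excluded.

none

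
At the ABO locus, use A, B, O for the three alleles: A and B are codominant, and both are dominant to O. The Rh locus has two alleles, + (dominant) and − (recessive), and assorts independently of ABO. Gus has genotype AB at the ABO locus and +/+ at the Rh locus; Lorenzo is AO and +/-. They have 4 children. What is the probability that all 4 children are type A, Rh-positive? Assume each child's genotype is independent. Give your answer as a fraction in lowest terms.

1/16

ABO cross AB × AO → 1/2 A, 1/4 B, 1/4 AB.
Rh cross +/+ × +/- → 1 Rh+; so P(type A, Rh-positive) = 1/2 × 1 = 1/2 per child.
All 4 independent: (1/2)^4 = 1/16.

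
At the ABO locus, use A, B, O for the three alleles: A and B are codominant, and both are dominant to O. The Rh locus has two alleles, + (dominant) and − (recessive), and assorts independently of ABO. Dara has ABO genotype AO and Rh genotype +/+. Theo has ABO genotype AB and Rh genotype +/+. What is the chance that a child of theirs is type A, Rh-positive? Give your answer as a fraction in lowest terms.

1/2

ABO cross AO × AB → offspring phenotypes: 1/2 A, 1/4 B, 1/4 AB.
Rh cross +/+ × +/+ → 1 Rh+.
Independent loci: P(type A, Rh-positive) = 1/2 × 1 = 1/2.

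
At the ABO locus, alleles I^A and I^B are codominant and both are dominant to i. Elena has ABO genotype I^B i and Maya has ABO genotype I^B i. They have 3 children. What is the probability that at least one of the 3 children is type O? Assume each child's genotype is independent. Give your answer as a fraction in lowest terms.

37/64

ABO cross I^B i × I^B i → 1/4 O, 3/4 B.
So P(type O) = 1/4 per child.
P(none) = (3/4)^3 = 27/64; P(at least one) = 1 − 27/64 = 37/64.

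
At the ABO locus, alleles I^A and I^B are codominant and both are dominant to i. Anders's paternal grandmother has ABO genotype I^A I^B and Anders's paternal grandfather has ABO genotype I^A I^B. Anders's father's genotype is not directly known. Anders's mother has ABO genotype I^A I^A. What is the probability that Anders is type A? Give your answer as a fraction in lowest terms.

Anders's father's ABO genotype from I^A I^B × I^A I^B: 1/4 I^A I^A, 1/2 I^A I^B, 1/4 I^B I^B.
Crossing each possibility with the mother I^A I^A and summing P(type A): 1/4·1 + 1/2·1/2 + 1/4·0 = 1/2.

1/2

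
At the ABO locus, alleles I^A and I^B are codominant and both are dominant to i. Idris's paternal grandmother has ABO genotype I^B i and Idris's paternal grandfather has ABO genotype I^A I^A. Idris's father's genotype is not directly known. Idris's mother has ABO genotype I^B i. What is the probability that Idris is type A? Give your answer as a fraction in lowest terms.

Idris's father's ABO genotype from I^B i × I^A I^A: 1/2 I^A I^B, 1/2 I^A i.
Crossing each possibility with the mother I^B i and summing P(type A): 1/2·1/4 + 1/2·1/4 = 1/4.

1/4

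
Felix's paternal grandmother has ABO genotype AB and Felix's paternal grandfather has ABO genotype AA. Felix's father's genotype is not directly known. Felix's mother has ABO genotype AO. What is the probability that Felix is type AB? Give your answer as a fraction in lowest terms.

Felix's father's ABO genotype from AB × AA: 1/2 AA, 1/2 AB.
Crossing each possibility with the mother AO and summing P(type AB): 1/2·0 + 1/2·1/4 = 1/8.

1/8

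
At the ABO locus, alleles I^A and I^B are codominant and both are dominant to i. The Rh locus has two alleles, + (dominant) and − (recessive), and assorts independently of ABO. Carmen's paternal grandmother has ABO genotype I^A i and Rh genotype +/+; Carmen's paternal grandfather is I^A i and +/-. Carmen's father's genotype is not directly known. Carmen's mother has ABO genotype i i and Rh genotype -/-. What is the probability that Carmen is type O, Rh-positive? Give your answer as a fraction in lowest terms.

Carmen's father's ABO genotype from I^A i × I^A i: 1/4 I^A I^A, 1/2 I^A i, 1/4 i i.
Crossing each possibility with the mother i i and summing P(type O): 1/4·0 + 1/2·1/2 + 1/4·1 = 1/2.
Similarly for Rh via the father's Rh distribution: P(Rh+) = 3/4.
Independent loci: 1/2 × 3/4 = 3/8.

3/8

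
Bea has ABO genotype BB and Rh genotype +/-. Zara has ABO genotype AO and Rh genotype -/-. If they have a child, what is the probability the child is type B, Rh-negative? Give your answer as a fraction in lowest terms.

ABO cross BB × AO → offspring phenotypes: 1/2 B, 1/2 AB.
Rh cross +/- × -/- → 1/2 Rh+, 1/2 Rh-.
Independent loci: P(type B, Rh-negative) = 1/2 × 1/2 = 1/4.

1/4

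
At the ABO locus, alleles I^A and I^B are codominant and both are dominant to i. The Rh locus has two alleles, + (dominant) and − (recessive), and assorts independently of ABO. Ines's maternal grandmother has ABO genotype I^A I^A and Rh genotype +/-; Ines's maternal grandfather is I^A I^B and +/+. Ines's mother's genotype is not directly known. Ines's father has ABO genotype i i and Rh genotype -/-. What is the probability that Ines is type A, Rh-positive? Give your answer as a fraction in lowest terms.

Ines's mother's ABO genotype from I^A I^A × I^A I^B: 1/2 I^A I^A, 1/2 I^A I^B.
Crossing each possibility with the father i i and summing P(type A): 1/2·1 + 1/2·1/2 = 3/4.
Similarly for Rh via the mother's Rh distribution: P(Rh+) = 3/4.
Independent loci: 3/4 × 3/4 = 9/16.

9/16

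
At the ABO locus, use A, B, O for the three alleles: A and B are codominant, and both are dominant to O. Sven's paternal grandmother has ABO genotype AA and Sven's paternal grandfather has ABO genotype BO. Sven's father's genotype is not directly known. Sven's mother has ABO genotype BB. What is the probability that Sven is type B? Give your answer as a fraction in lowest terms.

1/2

Sven's father's ABO genotype from AA × BO: 1/2 AB, 1/2 AO.
Crossing each possibility with the mother BB and summing P(type B): 1/2·1/2 + 1/2·1/2 = 1/2.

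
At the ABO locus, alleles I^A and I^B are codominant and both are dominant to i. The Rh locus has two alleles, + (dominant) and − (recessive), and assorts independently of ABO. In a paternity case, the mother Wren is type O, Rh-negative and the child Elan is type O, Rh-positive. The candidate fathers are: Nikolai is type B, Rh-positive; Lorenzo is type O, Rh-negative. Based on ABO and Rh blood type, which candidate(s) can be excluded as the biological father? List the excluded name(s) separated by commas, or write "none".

A candidate is excluded only if no genotype consistent with his phenotype could produce a type O, Rh-positive child with a type O, Rh-negative mother.
Lorenzo (type O, Rh-): no genotype consistent with that phenotype can produce a type-O Rh+ child with a type-O mother.

Lorenzo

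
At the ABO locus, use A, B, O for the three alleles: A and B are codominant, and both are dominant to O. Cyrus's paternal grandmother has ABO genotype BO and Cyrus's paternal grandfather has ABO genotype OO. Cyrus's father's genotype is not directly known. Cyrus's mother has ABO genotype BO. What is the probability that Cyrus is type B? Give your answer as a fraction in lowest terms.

5/8

Cyrus's father's ABO genotype from BO × OO: 1/2 BO, 1/2 OO.
Crossing each possibility with the mother BO and summing P(type B): 1/2·3/4 + 1/2·1/2 = 5/8.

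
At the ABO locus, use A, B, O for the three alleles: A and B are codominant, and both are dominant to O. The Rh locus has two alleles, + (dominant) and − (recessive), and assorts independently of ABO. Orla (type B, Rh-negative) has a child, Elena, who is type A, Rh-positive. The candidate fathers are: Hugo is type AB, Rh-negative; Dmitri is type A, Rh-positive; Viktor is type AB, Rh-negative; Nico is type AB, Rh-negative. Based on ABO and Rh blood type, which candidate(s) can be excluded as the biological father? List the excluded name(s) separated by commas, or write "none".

Hugo, Viktor, Nico

A candidate is excluded only if no genotype consistent with his phenotype could produce a type A, Rh-positive child with a type B, Rh-negative mother.
Hugo (type AB, Rh-): no genotype consistent with that phenotype can produce a type-A Rh+ child with a type-B mother.
Viktor (type AB, Rh-): no genotype consistent with that phenotype can produce a type-A Rh+ child with a type-B mother.
Nico (type AB, Rh-): no genotype consistent with that phenotype can produce a type-A Rh+ child with a type-B mother.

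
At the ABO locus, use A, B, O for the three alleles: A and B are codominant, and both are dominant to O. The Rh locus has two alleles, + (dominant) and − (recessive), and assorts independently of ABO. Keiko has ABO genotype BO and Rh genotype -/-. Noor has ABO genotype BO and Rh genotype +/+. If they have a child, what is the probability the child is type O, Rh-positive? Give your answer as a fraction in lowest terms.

1/4

ABO cross BO × BO → offspring phenotypes: 1/4 O, 3/4 B.
Rh cross -/- × +/+ → 1 Rh+.
Independent loci: P(type O, Rh-positive) = 1/4 × 1 = 1/4.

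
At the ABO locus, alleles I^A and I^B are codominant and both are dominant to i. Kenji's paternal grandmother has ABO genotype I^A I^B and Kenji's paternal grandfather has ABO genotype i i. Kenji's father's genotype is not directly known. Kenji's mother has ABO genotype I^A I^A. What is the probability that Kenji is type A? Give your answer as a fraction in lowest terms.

Kenji's father's ABO genotype from I^A I^B × i i: 1/2 I^A i, 1/2 I^B i.
Crossing each possibility with the mother I^A I^A and summing P(type A): 1/2·1 + 1/2·1/2 = 3/4.

3/4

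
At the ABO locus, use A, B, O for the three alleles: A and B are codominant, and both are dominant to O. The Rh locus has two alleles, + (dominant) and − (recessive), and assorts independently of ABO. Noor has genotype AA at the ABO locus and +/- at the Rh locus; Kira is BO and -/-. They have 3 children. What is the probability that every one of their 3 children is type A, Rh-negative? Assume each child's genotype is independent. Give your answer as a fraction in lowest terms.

ABO cross AA × BO → 1/2 A, 1/2 AB.
Rh cross +/- × -/- → 1/2 Rh+, 1/2 Rh-; so P(type A, Rh-negative) = 1/2 × 1/2 = 1/4 per child.
All 3 independent: (1/4)^3 = 1/64.

1/64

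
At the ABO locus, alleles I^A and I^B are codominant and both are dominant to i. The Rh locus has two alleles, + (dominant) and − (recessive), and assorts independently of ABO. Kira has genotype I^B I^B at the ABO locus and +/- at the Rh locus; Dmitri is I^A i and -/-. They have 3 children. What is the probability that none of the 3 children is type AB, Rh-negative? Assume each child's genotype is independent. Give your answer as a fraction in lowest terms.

27/64

ABO cross I^B I^B × I^A i → 1/2 B, 1/2 AB.
Rh cross +/- × -/- → 1/2 Rh+, 1/2 Rh-; so P(type AB, Rh-negative) = 1/2 × 1/2 = 1/4 per child.
P(not type AB, Rh-negative) = 3/4 for one child; (3/4)^3 = 27/64.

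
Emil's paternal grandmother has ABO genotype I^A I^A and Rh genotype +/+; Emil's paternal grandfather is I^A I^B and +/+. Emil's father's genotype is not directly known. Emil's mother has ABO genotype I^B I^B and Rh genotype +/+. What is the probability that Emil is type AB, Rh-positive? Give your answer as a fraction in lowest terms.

3/4

Emil's father's ABO genotype from I^A I^A × I^A I^B: 1/2 I^A I^A, 1/2 I^A I^B.
Crossing each possibility with the mother I^B I^B and summing P(type AB): 1/2·1 + 1/2·1/2 = 3/4.
Similarly for Rh via the father's Rh distribution: P(Rh+) = 1.
Independent loci: 3/4 × 1 = 3/4.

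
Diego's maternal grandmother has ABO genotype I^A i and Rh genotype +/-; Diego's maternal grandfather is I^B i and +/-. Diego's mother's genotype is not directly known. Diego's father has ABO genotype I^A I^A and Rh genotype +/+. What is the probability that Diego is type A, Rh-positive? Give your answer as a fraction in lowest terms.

3/4

Diego's mother's ABO genotype from I^A i × I^B i: 1/4 I^A I^B, 1/4 I^A i, 1/4 I^B i, 1/4 i i.
Crossing each possibility with the father I^A I^A and summing P(type A): 1/4·1/2 + 1/4·1 + 1/4·1/2 + 1/4·1 = 3/4.
Similarly for Rh via the mother's Rh distribution: P(Rh+) = 1.
Independent loci: 3/4 × 1 = 3/4.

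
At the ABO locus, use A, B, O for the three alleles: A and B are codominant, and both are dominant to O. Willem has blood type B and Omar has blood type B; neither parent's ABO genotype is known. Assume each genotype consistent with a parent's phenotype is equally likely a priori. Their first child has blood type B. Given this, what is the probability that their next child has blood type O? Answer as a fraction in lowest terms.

Possible genotypes: Willem ∈ {BB, BO}; Omar ∈ {BB, BO}.
Weight each parental genotype pair by prior × P(type-B child):
  BB × BB: posterior weight 4/15; P(next child type O) = 0.
  BB × BO: posterior weight 4/15; P(next child type O) = 0.
  BO × BB: posterior weight 4/15; P(next child type O) = 0.
  BO × BO: posterior weight 1/5; P(next child type O) = 1/4.
Weighted sum = 1/20.

1/20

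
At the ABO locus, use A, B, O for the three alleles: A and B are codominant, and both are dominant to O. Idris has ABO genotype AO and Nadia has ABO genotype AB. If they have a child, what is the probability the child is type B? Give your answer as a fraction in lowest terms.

ABO cross AO × AB → offspring phenotypes: 1/2 A, 1/4 B, 1/4 AB.
So P(type B) = 1/4.

1/4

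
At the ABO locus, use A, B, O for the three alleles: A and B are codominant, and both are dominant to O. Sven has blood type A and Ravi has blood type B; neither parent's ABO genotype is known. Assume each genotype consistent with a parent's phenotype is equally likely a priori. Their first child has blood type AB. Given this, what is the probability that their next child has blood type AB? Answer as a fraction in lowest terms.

25/36

Possible genotypes: Sven ∈ {AA, AO}; Ravi ∈ {BB, BO}.
Weight each parental genotype pair by prior × P(type-AB child):
  AA × BB: posterior weight 4/9; P(next child type AB) = 1.
  AA × BO: posterior weight 2/9; P(next child type AB) = 1/2.
  AO × BB: posterior weight 2/9; P(next child type AB) = 1/2.
  AO × BO: posterior weight 1/9; P(next child type AB) = 1/4.
Weighted sum = 25/36.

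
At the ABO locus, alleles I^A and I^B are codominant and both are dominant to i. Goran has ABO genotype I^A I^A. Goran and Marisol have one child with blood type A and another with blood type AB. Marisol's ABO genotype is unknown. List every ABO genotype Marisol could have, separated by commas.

For each candidate genotype of Marisol, check whether crossing it with I^A I^A can produce every observed child phenotype.
  I^A I^A → possible child types {A} ✗
  I^A I^B → possible child types {A, AB} ✓
  I^A i → possible child types {A} ✗
  I^B I^B → possible child types {AB} ✗
  I^B i → possible child types {A, AB} ✓
  i i → possible child types {A} ✗

I^A I^B, I^B i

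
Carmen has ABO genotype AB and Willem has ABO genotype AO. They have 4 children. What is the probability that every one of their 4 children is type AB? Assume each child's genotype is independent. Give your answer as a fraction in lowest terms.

1/256

ABO cross AB × AO → 1/2 A, 1/4 B, 1/4 AB.
So P(type AB) = 1/4 per child.
All 4 independent: (1/4)^4 = 1/256.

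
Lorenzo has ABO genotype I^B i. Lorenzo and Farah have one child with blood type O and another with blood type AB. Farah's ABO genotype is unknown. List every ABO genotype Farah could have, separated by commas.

For each candidate genotype of Farah, check whether crossing it with I^B i can produce every observed child phenotype.
  I^A I^A → possible child types {A, AB} ✗
  I^A I^B → possible child types {A, B, AB} ✗
  I^A i → possible child types {O, A, B, AB} ✓
  I^B I^B → possible child types {B} ✗
  I^B i → possible child types {O, B} ✗
  i i → possible child types {O, B} ✗

I^A i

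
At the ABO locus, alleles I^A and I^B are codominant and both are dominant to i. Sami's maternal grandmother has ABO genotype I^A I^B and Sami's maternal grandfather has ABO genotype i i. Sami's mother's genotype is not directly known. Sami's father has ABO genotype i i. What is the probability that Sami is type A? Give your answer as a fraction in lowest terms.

1/4

Sami's mother's ABO genotype from I^A I^B × i i: 1/2 I^A i, 1/2 I^B i.
Crossing each possibility with the father i i and summing P(type A): 1/2·1/2 + 1/2·0 = 1/4.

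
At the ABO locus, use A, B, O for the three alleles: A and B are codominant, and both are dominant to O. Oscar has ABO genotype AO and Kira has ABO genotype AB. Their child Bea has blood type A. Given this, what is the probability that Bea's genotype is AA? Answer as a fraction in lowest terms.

1/2

Cross AO × AB → 1/4 AA, 1/4 AB, 1/4 AO, 1/4 BO.
Type-A genotypes among offspring: AA (1/4), AO (1/4); total 1/2.
P(AA | type A) = (1/4) / (1/2) = 1/2.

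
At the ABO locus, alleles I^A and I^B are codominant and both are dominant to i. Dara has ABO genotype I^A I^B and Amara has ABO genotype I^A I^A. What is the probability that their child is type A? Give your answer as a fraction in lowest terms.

1/2

ABO cross I^A I^B × I^A I^A → offspring phenotypes: 1/2 A, 1/2 AB.
So P(type A) = 1/2.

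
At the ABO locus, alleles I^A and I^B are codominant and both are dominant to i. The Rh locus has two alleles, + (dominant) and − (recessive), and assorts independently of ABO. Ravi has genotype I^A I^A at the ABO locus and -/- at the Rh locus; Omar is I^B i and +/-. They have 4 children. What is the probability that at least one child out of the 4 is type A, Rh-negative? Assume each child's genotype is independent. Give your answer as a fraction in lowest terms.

ABO cross I^A I^A × I^B i → 1/2 A, 1/2 AB.
Rh cross -/- × +/- → 1/2 Rh+, 1/2 Rh-; so P(type A, Rh-negative) = 1/2 × 1/2 = 1/4 per child.
P(none) = (3/4)^4 = 81/256; P(at least one) = 1 − 81/256 = 175/256.

175/256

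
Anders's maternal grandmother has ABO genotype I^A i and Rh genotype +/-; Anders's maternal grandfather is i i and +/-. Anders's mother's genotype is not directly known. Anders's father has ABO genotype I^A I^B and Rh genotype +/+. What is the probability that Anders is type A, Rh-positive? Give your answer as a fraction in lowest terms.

1/2

Anders's mother's ABO genotype from I^A i × i i: 1/2 I^A i, 1/2 i i.
Crossing each possibility with the father I^A I^B and summing P(type A): 1/2·1/2 + 1/2·1/2 = 1/2.
Similarly for Rh via the mother's Rh distribution: P(Rh+) = 1.
Independent loci: 1/2 × 1 = 1/2.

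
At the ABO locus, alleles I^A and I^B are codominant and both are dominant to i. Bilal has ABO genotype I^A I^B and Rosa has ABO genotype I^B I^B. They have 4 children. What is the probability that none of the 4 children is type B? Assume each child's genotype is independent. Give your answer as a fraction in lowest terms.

1/16

ABO cross I^A I^B × I^B I^B → 1/2 B, 1/2 AB.
So P(type B) = 1/2 per child.
P(not type B) = 1/2 for one child; (1/2)^4 = 1/16.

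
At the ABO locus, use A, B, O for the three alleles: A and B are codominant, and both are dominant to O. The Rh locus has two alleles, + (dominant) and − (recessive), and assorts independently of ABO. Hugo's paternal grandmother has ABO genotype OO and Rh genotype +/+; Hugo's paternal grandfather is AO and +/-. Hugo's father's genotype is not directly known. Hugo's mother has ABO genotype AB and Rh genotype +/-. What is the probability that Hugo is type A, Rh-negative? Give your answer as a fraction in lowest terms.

1/16

Hugo's father's ABO genotype from OO × AO: 1/2 AO, 1/2 OO.
Crossing each possibility with the mother AB and summing P(type A): 1/2·1/2 + 1/2·1/2 = 1/2.
Similarly for Rh via the father's Rh distribution: P(Rh-) = 1/8.
Independent loci: 1/2 × 1/8 = 1/16.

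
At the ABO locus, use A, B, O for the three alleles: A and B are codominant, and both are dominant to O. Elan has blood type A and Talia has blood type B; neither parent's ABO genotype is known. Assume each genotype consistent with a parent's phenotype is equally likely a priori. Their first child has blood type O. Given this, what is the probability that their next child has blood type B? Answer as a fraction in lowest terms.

1/4

Possible genotypes: Elan ∈ {AA, AO}; Talia ∈ {BB, BO}.
Weight each parental genotype pair by prior × P(type-O child):
  AO × BO: posterior weight 1; P(next child type B) = 1/4.
Weighted sum = 1/4.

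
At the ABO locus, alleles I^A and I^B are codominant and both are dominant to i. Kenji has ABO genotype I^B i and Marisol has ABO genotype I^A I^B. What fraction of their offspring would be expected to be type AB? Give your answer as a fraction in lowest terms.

ABO cross I^B i × I^A I^B → offspring phenotypes: 1/4 A, 1/2 B, 1/4 AB.
So P(type AB) = 1/4.

1/4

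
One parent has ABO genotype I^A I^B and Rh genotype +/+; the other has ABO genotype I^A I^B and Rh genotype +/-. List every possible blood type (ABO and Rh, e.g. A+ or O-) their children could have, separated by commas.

A+, B+, AB+

Gametes from I^A I^B × I^A I^B give offspring ABO genotypes I^A I^A, I^A I^B, I^B I^B, i.e. phenotypes A, B, AB.
Rh cross +/+ × +/- → phenotypes Rh+.
Combining independently: A+, B+, AB+.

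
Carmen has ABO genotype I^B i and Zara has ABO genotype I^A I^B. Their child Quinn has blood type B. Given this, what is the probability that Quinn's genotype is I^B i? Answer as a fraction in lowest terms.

Cross I^B i × I^A I^B → 1/4 I^A I^B, 1/4 I^A i, 1/4 I^B I^B, 1/4 I^B i.
Type-B genotypes among offspring: I^B I^B (1/4), I^B i (1/4); total 1/2.
P(I^B i | type B) = (1/4) / (1/2) = 1/2.

1/2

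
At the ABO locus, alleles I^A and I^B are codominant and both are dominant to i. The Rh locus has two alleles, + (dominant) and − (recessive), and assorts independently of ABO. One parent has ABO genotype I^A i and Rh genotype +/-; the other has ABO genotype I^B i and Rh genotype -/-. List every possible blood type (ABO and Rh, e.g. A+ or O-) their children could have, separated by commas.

Gametes from I^A i × I^B i give offspring ABO genotypes I^A I^B, I^A i, I^B i, i i, i.e. phenotypes O, A, B, AB.
Rh cross +/- × -/- → phenotypes Rh+, Rh-.
Combining independently: O+, O-, A+, A-, B+, B-, AB+, AB-.

O+, O-, A+, A-, B+, B-, AB+, AB-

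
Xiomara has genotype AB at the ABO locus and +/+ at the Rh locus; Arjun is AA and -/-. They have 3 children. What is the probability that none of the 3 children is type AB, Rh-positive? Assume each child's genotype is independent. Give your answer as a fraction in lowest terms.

ABO cross AB × AA → 1/2 A, 1/2 AB.
Rh cross +/+ × -/- → 1 Rh+; so P(type AB, Rh-positive) = 1/2 × 1 = 1/2 per child.
P(not type AB, Rh-positive) = 1/2 for one child; (1/2)^3 = 1/8.

1/8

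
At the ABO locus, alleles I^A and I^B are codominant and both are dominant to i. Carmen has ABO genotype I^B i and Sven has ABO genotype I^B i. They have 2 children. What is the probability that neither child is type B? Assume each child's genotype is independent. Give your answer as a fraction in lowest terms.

1/16

ABO cross I^B i × I^B i → 1/4 O, 3/4 B.
So P(type B) = 3/4 per child.
P(not type B) = 1/4 for one child; (1/4)^2 = 1/16.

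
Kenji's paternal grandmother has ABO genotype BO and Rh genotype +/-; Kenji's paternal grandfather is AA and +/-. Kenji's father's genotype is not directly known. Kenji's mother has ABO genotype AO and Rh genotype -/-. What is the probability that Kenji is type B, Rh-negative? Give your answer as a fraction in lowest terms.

1/16

Kenji's father's ABO genotype from BO × AA: 1/2 AB, 1/2 AO.
Crossing each possibility with the mother AO and summing P(type B): 1/2·1/4 + 1/2·0 = 1/8.
Similarly for Rh via the father's Rh distribution: P(Rh-) = 1/2.
Independent loci: 1/8 × 1/2 = 1/16.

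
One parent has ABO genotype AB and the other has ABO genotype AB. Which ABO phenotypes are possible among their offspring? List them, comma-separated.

A, B, AB

Gametes from AB × AB give offspring ABO genotypes AA, AB, BB, i.e. phenotypes A, B, AB.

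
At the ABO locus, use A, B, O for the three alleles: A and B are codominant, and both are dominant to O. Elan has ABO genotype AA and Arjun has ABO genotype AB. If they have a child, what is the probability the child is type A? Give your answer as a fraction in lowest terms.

ABO cross AA × AB → offspring phenotypes: 1/2 A, 1/2 AB.
So P(type A) = 1/2.

1/2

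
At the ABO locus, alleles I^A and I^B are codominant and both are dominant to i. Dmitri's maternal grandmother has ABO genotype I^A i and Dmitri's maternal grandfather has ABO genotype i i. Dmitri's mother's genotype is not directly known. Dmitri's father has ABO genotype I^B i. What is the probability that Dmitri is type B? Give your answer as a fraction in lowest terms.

3/8

Dmitri's mother's ABO genotype from I^A i × i i: 1/2 I^A i, 1/2 i i.
Crossing each possibility with the father I^B i and summing P(type B): 1/2·1/4 + 1/2·1/2 = 3/8.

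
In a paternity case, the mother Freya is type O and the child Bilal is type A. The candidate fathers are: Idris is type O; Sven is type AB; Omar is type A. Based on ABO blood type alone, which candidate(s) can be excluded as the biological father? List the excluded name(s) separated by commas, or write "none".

Idris

A candidate is excluded only if no genotype consistent with his phenotype could produce a type A child with a type O mother.
Idris (type O): no genotype consistent with that phenotype can produce a type-A child with a type-O mother.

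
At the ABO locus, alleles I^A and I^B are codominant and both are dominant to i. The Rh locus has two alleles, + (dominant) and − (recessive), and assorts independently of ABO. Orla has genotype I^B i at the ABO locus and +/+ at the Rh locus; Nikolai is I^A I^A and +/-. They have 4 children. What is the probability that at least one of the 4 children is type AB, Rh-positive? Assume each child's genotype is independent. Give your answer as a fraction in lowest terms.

ABO cross I^B i × I^A I^A → 1/2 A, 1/2 AB.
Rh cross +/+ × +/- → 1 Rh+; so P(type AB, Rh-positive) = 1/2 × 1 = 1/2 per child.
P(none) = (1/2)^4 = 1/16; P(at least one) = 1 − 1/16 = 15/16.

15/16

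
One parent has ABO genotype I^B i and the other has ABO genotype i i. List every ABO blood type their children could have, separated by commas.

Gametes from I^B i × i i give offspring ABO genotypes I^B i, i i, i.e. phenotypes O, B.

O, B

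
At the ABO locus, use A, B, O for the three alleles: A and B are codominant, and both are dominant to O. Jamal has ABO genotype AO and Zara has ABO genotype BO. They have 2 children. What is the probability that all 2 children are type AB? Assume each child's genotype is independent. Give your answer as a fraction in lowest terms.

ABO cross AO × BO → 1/4 O, 1/4 A, 1/4 B, 1/4 AB.
So P(type AB) = 1/4 per child.
All 2 independent: (1/4)^2 = 1/16.

1/16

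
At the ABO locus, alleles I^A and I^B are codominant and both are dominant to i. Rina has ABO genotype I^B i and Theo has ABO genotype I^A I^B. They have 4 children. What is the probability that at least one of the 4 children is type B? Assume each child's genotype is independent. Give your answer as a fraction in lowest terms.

15/16

ABO cross I^B i × I^A I^B → 1/4 A, 1/2 B, 1/4 AB.
So P(type B) = 1/2 per child.
P(none) = (1/2)^4 = 1/16; P(at least one) = 1 − 1/16 = 15/16.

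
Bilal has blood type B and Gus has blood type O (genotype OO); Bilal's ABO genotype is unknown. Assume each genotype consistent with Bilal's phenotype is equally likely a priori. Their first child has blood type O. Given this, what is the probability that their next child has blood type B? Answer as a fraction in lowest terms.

1/2

Possible genotypes: Bilal ∈ {BB, BO}; Gus ∈ {OO}.
Weight each parental genotype pair by prior × P(type-O child):
  BO × OO: posterior weight 1; P(next child type B) = 1/2.
Weighted sum = 1/2.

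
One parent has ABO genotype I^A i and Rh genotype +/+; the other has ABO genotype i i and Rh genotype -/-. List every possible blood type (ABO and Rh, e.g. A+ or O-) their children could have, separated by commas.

O+, A+

Gametes from I^A i × i i give offspring ABO genotypes I^A i, i i, i.e. phenotypes O, A.
Rh cross +/+ × -/- → phenotypes Rh+.
Combining independently: O+, A+.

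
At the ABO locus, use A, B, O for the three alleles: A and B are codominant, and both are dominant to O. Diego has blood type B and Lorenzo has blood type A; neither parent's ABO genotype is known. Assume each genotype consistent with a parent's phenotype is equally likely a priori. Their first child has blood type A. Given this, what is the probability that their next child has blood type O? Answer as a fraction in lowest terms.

Possible genotypes: Diego ∈ {BB, BO}; Lorenzo ∈ {AA, AO}.
Weight each parental genotype pair by prior × P(type-A child):
  BO × AA: posterior weight 2/3; P(next child type O) = 0.
  BO × AO: posterior weight 1/3; P(next child type O) = 1/4.
Weighted sum = 1/12.

1/12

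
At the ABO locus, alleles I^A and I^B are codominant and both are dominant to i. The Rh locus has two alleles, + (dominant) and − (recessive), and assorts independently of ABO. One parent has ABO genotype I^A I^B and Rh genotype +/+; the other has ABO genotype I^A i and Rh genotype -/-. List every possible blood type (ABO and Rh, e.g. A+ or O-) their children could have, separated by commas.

Gametes from I^A I^B × I^A i give offspring ABO genotypes I^A I^A, I^A I^B, I^A i, I^B i, i.e. phenotypes A, B, AB.
Rh cross +/+ × -/- → phenotypes Rh+.
Combining independently: A+, B+, AB+.

A+, B+, AB+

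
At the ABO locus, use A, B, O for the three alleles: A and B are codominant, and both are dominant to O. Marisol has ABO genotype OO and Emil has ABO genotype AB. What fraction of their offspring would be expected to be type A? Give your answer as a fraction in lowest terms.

ABO cross OO × AB → offspring phenotypes: 1/2 A, 1/2 B.
So P(type A) = 1/2.

1/2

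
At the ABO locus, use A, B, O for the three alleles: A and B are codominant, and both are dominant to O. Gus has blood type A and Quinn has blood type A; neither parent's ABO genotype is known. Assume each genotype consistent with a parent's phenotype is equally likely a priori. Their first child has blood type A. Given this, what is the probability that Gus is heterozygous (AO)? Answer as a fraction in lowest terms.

Possible genotypes: Gus ∈ {AA, AO}; Quinn ∈ {AA, AO}.
Weight each parental genotype pair by prior × P(type-A child):
  AA × AA: posterior weight 4/15.
  AA × AO: posterior weight 4/15.
  AO × AA: posterior weight 4/15.
  AO × AO: posterior weight 1/5.
Sum the posterior weight over pairs where Gus is AO: 7/15.

7/15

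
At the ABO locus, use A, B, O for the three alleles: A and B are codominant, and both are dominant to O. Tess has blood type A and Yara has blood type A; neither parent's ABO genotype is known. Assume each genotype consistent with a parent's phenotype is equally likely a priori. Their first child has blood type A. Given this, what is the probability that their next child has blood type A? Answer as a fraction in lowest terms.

Possible genotypes: Tess ∈ {AA, AO}; Yara ∈ {AA, AO}.
Weight each parental genotype pair by prior × P(type-A child):
  AA × AA: posterior weight 4/15; P(next child type A) = 1.
  AA × AO: posterior weight 4/15; P(next child type A) = 1.
  AO × AA: posterior weight 4/15; P(next child type A) = 1.
  AO × AO: posterior weight 1/5; P(next child type A) = 3/4.
Weighted sum = 19/20.

19/20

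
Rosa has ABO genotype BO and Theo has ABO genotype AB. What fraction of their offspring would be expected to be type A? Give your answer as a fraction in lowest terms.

1/4

ABO cross BO × AB → offspring phenotypes: 1/4 A, 1/2 B, 1/4 AB.
So P(type A) = 1/4.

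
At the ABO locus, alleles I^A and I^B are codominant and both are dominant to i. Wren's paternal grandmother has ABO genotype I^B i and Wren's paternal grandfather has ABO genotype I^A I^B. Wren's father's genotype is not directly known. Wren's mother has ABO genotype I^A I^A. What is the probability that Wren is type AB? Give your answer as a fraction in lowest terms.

1/2

Wren's father's ABO genotype from I^B i × I^A I^B: 1/4 I^A I^B, 1/4 I^A i, 1/4 I^B I^B, 1/4 I^B i.
Crossing each possibility with the mother I^A I^A and summing P(type AB): 1/4·1/2 + 1/4·0 + 1/4·1 + 1/4·1/2 = 1/2.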